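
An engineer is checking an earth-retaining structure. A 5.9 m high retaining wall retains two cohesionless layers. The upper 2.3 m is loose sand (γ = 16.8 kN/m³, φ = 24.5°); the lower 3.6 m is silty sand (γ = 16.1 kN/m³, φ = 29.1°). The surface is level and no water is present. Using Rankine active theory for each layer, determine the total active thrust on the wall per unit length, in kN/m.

K_a1 = tan²(45°−24.5°/2) = 0.4137; K_a2 = tan²(45°−29.1°/2) = 0.3456.
Layer 1: σ at base = K_a1 γ₁ h₁ = 15.99 kPa; P₁ = ½×15.99×2.3 = 18.38.
Layer 2: σ_v at top = γ₁h₁ = 38.64; σ_h top = K_a2×38.64 = 13.35; σ_h base = K_a2×(38.64+16.1×3.6) = 33.38.
P₂ = ½(13.35+33.38)×3.6 = 84.13. Total P_a = 18.38+84.13 = 102.5 kN/m.

103 kN/m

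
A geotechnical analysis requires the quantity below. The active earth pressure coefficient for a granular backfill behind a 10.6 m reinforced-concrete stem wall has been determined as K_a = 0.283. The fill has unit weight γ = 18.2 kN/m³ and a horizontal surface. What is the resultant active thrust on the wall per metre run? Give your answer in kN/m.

P = ½ K_a γ H² = 0.5 × 0.283 × 18.2 × 10.6² = 289.4 kN/m.

289 kN/m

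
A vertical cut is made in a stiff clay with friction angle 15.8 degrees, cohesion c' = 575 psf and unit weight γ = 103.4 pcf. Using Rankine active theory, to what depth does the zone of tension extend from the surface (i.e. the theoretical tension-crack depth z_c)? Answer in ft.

14.7 ft

K_a = tan²(45° − 15.8°/2) = 0.5720; √K_a = 0.7563.
The active pressure is zero where K_a γ z = 2c√K_a, so z_c = 2c/(γ√K_a) = 2×575/(103.4×0.7563) = 14.71 ft.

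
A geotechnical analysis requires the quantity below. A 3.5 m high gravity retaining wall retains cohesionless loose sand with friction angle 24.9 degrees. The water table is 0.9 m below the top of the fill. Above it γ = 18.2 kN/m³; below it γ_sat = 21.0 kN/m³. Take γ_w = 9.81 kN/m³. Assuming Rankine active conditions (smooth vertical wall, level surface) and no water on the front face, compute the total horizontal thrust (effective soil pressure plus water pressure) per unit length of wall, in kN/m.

68.9 kN/m

K_a = tan²(45° − φ/2) = 0.4074.
γ' = 21.0 − 9.81 = 11.19 kN/m³. Depth below WT = 2.6 m.
σ'_h at WT = K_a γ d_w = 6.674 kPa; at base = 6.674 + K_a γ' × 2.6 = 18.53 kPa.
P₁ (0–0.9 m) = ½×6.674×0.9 = 3.003. P₂ (0.9–3.5 m) = ½(6.674+18.53)×2.6 = 32.76.
P_w = ½ γ_w h₂² = 0.5×9.81×2.6² = 33.16. Total = 3.003+32.76+33.16 = 68.92 kN/m.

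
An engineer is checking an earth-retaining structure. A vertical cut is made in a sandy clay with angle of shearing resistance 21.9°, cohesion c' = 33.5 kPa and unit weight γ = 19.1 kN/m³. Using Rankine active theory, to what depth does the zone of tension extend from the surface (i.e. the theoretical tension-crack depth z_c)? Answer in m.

K_a = tan²(45° − 21.9°/2) = 0.4567; √K_a = 0.6758.
The active pressure is zero where K_a γ z = 2c√K_a, so z_c = 2c/(γ√K_a) = 2×33.5/(19.1×0.6758) = 5.191 m.

5.19 m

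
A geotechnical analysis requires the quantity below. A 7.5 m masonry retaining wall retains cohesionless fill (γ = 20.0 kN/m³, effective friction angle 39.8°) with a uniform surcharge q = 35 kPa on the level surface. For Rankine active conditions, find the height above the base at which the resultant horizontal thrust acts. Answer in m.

2.90 m

K_a = 0.2194.
Triangular part P₁ = ½K_aγH² = 123.4 at H/3 = 2.500 m; rectangular part P₂ = K_a q H = 57.60 at H/2 = 3.750 m.
ȳ = (P₁·2.500 + P₂·3.750)/(P₁+P₂) = 2.898 m.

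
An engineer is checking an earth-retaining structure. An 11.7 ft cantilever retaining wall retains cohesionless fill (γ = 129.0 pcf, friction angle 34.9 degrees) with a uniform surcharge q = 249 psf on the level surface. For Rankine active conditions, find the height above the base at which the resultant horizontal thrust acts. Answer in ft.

K_a = 0.2721.
Triangular part P₁ = ½K_aγH² = 2403 at H/3 = 3.900 ft; rectangular part P₂ = K_a q H = 792.8 at H/2 = 5.850 ft.
ȳ = (P₁·3.900 + P₂·5.850)/(P₁+P₂) = 4.384 ft.

4.38 ft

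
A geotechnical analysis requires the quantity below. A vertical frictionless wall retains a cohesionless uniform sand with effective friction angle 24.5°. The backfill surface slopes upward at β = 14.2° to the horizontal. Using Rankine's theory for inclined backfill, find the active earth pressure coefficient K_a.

K_a = cos β · (cos β − √(cos²β − cos²φ)) / (cos β + √(cos²β − cos²φ)).
cos β = 0.9694, cos φ = 0.9100, √(cos²β − cos²φ) = 0.3344.
K_a = 0.9694 × (0.9694 − 0.3344)/(0.9694 + 0.3344) = 0.4722.

0.472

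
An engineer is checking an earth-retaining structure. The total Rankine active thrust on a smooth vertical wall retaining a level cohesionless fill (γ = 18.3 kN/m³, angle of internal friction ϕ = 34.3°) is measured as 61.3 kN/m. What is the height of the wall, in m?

K_a = 0.2792. P_a = ½ K_a γ H² ⇒ H = √(2P_a/(K_a γ)).
H = √(2×61.3/(0.2792×18.3)) = 4.899 m.

4.90 m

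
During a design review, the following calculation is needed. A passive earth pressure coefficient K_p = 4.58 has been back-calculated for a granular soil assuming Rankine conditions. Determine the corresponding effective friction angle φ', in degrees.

K_p = (1+sin φ)/(1−sin φ) ⇒ sin φ = (K_p − 1)/(K_p + 1) = 0.6416.
φ = arcsin(0.6416) = 39.91°.

39.9°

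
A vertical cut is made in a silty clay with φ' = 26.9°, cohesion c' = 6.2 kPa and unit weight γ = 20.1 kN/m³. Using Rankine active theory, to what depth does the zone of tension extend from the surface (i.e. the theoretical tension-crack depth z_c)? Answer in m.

1.00 m

K_a = tan²(45° − 26.9°/2) = 0.3770; √K_a = 0.6140.
The active pressure is zero where K_a γ z = 2c√K_a, so z_c = 2c/(γ√K_a) = 2×6.2/(20.1×0.6140) = 1.005 m.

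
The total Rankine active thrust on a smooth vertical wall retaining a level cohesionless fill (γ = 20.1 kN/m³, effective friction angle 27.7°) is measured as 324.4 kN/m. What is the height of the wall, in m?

K_a = 0.3653. P_a = ½ K_a γ H² ⇒ H = √(2P_a/(K_a γ)).
H = √(2×324.4/(0.3653×20.1)) = 9.400 m.

9.40 m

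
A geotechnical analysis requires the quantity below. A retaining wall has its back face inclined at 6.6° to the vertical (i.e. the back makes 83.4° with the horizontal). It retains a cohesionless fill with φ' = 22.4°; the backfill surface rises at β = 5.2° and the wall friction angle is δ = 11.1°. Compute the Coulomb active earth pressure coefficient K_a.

0.493

K_a = sin²(α+φ) / [sin²α · sin(α−δ) · (1 + √{sin(φ+δ)sin(φ−β) / (sin(α−δ)sin(α+β))})²].
With α = 83.4°, φ = 22.4°, δ = 11.1°, β = 5.2°: K_a = 0.4926.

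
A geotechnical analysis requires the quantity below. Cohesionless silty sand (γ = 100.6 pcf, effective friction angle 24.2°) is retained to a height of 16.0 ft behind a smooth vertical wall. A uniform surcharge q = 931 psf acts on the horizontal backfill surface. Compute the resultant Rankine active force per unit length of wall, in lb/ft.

K_a = tan²(45° − φ/2) = 0.4185.
Soil triangle: ½ K_a γ H² = 0.5×0.4185×100.6×16.0² = 5389 lb/ft.
Surcharge rectangle: K_a q H = 0.4185×931×16.0 = 6234 lb/ft.
Total = 5389 + 6234 = 11620 lb/ft.

11600 lb/ft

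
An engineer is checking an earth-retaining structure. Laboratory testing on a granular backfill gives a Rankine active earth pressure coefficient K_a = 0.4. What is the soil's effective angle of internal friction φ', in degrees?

25.4°

K_a = tan²(45° − φ/2) ⇒ 45° − φ/2 = arctan(√0.4) = 32.31°.
φ = 2(45° − 32.31°) = 25.38°.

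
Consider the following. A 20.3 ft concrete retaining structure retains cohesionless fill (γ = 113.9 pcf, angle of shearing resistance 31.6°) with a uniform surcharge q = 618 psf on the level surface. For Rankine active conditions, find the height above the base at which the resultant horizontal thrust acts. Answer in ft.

7.95 ft

K_a = 0.3123.
Triangular part P₁ = ½K_aγH² = 7330 at H/3 = 6.767 ft; rectangular part P₂ = K_a q H = 3919 at H/2 = 10.15 ft.
ȳ = (P₁·6.767 + P₂·10.15)/(P₁+P₂) = 7.945 ft.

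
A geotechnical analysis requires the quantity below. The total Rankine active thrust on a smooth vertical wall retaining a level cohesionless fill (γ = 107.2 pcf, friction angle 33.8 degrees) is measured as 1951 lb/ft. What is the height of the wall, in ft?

K_a = 0.2851. P_a = ½ K_a γ H² ⇒ H = √(2P_a/(K_a γ)).
H = √(2×1951/(0.2851×107.2)) = 11.30 ft.

11.3 ft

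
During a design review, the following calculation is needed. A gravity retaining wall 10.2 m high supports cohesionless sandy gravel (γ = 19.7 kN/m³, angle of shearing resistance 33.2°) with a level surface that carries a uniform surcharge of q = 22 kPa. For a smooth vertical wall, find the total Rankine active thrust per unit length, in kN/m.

365 kN/m

K_a = tan²(45° − φ/2) = 0.2924.
Soil triangle: ½ K_a γ H² = 0.5×0.2924×19.7×10.2² = 299.6 kN/m.
Surcharge rectangle: K_a q H = 0.2924×22×10.2 = 65.60 kN/m.
Total = 299.6 + 65.60 = 365.2 kN/m.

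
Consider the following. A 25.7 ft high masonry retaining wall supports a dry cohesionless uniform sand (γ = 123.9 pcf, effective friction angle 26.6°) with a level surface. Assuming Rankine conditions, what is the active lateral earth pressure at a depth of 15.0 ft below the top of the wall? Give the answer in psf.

709 psf

K_a = (1 − sin φ)/(1 + sin φ) = 0.3814.
σ_h = K_a γ z = 0.3814 × 123.9 × 15.0 = 708.9 psf.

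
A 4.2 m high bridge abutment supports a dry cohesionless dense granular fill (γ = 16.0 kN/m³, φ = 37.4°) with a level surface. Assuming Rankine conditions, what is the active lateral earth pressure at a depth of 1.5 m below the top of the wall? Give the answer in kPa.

5.86 kPa

K_a = (1 − sin φ)/(1 + sin φ) = 0.2443.
σ_h = K_a γ z = 0.2443 × 16.0 × 1.5 = 5.862 kPa.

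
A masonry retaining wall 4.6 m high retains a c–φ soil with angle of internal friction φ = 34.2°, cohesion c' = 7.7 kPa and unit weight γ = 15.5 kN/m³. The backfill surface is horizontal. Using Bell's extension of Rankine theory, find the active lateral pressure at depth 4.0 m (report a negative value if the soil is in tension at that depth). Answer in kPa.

9.23 kPa

K_a = (1 − sin φ)/(1 + sin φ) = 0.2803.
σ_a = K_a γ z − 2c√K_a = 0.2803×15.5×4.0 − 2×7.7×0.5295 = 9.227 kPa.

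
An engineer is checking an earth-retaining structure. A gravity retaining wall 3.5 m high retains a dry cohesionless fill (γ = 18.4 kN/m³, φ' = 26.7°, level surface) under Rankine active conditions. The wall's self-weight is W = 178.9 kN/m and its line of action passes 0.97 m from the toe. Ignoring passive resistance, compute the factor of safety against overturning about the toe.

3.47

K_a = tan²(45° − 26.7°/2) = 0.3800.
P_a = ½K_aγH² = 0.5×0.3800×18.4×3.5² = 42.82 kN/m, acting at H/3 = 1.167 m above the base.
Overturning moment M_o = P_a × H/3 = 42.82 × 1.167 = 49.96.
Resisting moment M_r = W × 0.97 = 178.9 × 0.97 = 173.5.
FS_overturning = M_r/M_o = 173.5/49.96 = 3.474.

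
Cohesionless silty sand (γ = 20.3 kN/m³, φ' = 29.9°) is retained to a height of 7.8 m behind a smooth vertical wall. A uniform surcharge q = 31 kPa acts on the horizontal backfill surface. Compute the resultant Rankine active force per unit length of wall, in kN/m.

288 kN/m

K_a = tan²(45° − φ/2) = 0.3347.
Soil triangle: ½ K_a γ H² = 0.5×0.3347×20.3×7.8² = 206.7 kN/m.
Surcharge rectangle: K_a q H = 0.3347×31×7.8 = 80.93 kN/m.
Total = 206.7 + 80.93 = 287.6 kN/m.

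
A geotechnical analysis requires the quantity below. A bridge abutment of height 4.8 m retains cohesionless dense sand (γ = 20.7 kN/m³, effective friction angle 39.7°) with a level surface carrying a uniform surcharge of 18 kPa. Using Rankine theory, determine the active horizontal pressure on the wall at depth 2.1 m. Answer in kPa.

K_a = (1 − sin φ)/(1 + sin φ) = 0.2204.
σ_v = γz + q = 20.7 × 2.1 + 18 = 61.47 kPa.
σ_h = K_a σ_v = 0.2204 × 61.47 = 13.55 kPa.

13.5 kPa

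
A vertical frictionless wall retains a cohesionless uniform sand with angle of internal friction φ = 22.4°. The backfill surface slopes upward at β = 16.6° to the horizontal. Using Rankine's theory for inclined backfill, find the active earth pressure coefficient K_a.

0.559

K_a = cos β · (cos β − √(cos²β − cos²φ)) / (cos β + √(cos²β − cos²φ)).
cos β = 0.9583, cos φ = 0.9245, √(cos²β − cos²φ) = 0.2522.
K_a = 0.9583 × (0.9583 − 0.2522)/(0.9583 + 0.2522) = 0.5590.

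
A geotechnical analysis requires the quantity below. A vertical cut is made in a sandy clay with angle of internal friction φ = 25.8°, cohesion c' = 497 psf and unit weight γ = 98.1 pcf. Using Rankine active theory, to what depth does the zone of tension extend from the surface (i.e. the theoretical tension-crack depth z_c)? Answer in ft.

16.2 ft

K_a = tan²(45° − 25.8°/2) = 0.3935; √K_a = 0.6273.
The active pressure is zero where K_a γ z = 2c√K_a, so z_c = 2c/(γ√K_a) = 2×497/(98.1×0.6273) = 16.15 ft.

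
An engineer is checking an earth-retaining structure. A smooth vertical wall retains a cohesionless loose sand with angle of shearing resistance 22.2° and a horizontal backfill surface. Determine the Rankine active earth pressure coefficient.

0.452

K_a = (1 − sin φ)/(1 + sin φ) = (1 − sin 22.2°)/(1 + sin 22.2°) = 0.4515.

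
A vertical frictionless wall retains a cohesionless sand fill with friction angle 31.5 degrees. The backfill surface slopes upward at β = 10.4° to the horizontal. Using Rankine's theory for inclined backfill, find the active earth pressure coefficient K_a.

K_a = cos β · (cos β − √(cos²β − cos²φ)) / (cos β + √(cos²β − cos²φ)).
cos β = 0.9836, cos φ = 0.8526, √(cos²β − cos²φ) = 0.4903.
K_a = 0.9836 × (0.9836 − 0.4903)/(0.9836 + 0.4903) = 0.3292.

0.329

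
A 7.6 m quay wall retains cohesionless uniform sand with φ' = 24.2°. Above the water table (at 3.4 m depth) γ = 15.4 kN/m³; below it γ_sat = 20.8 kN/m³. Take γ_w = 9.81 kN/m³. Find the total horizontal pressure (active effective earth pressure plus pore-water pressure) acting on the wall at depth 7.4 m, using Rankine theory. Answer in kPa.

79.6 kPa

K_a = (1 − sin φ)/(1 + sin φ) = 0.4185.
γ' = 20.8 − 9.81 = 10.99 kN/m³.
Effective vertical stress at 7.4 m: σ'_v = 15.4×3.4 + 10.99×4.00 = 96.32 kPa.
σ'_h = K_a σ'_v = 0.4185 × 96.32 = 40.31 kPa; u = γ_w × 4.00 = 39.24 kPa.
Total σ_h = 40.31 + 39.24 = 79.55 kPa.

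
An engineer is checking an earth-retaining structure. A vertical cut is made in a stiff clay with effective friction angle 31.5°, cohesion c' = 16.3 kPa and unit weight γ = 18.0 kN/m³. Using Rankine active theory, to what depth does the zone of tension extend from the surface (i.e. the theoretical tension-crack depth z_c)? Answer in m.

K_a = tan²(45° − 31.5°/2) = 0.3136; √K_a = 0.5600.
The active pressure is zero where K_a γ z = 2c√K_a, so z_c = 2c/(γ√K_a) = 2×16.3/(18.0×0.5600) = 3.234 m.

3.23 m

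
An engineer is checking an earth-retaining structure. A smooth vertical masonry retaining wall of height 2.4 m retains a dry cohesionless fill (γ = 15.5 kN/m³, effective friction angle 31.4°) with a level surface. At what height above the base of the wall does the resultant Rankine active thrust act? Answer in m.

K_a = 0.3149.
The pressure distribution is triangular, so the resultant acts at H/3 above the base = 2.4/3 = 0.8000 m.

0.800 m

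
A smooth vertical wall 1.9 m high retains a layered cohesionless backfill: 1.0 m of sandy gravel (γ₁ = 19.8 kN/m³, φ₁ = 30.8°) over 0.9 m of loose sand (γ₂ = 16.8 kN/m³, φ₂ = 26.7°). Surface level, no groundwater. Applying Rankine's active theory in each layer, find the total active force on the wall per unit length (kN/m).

K_a1 = tan²(45°−30.8°/2) = 0.3227; K_a2 = tan²(45°−26.7°/2) = 0.3800.
Layer 1: σ at base = K_a1 γ₁ h₁ = 6.390 kPa; P₁ = ½×6.390×1.0 = 3.195.
Layer 2: σ_v at top = γ₁h₁ = 19.80; σ_h top = K_a2×19.80 = 7.523; σ_h base = K_a2×(19.80+16.8×0.9) = 13.27.
P₂ = ½(7.523+13.27)×0.9 = 9.356. Total P_a = 3.195+9.356 = 12.55 kN/m.

12.6 kN/m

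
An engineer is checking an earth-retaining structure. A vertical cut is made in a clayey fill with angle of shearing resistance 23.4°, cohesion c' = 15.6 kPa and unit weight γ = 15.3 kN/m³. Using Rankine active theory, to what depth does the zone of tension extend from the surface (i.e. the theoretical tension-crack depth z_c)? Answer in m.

3.10 m

K_a = tan²(45° − 23.4°/2) = 0.4315; √K_a = 0.6569.
The active pressure is zero where K_a γ z = 2c√K_a, so z_c = 2c/(γ√K_a) = 2×15.6/(15.3×0.6569) = 3.104 m.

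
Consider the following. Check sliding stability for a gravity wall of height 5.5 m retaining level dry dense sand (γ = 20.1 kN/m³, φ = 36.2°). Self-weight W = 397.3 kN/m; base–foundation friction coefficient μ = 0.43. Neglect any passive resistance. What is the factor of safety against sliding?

2.18

K_a = tan²(45° − 36.2°/2) = 0.2574.
P_a = ½K_aγH² = 0.5×0.2574×20.1×5.5² = 78.25 kN/m, acting at H/3 = 1.833 m above the base.
FS_sliding = μW / P_a = 0.43×397.3 / 78.25 = 2.183.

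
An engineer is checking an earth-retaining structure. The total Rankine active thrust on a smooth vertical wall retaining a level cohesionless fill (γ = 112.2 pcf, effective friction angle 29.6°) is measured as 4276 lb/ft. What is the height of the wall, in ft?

K_a = 0.3387. P_a = ½ K_a γ H² ⇒ H = √(2P_a/(K_a γ)).
H = √(2×4276/(0.3387×112.2)) = 15.00 ft.

15.0 ft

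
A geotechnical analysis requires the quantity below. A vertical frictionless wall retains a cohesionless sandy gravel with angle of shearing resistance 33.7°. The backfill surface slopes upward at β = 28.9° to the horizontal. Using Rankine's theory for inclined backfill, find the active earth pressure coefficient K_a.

0.460

K_a = cos β · (cos β − √(cos²β − cos²φ)) / (cos β + √(cos²β − cos²φ)).
cos β = 0.8755, cos φ = 0.8320, √(cos²β − cos²φ) = 0.2726.
K_a = 0.8755 × (0.8755 − 0.2726)/(0.8755 + 0.2726) = 0.4598.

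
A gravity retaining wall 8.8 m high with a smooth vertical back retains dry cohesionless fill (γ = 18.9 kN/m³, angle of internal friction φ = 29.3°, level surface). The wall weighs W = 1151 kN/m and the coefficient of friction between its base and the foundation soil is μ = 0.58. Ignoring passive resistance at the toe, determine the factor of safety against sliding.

2.66

K_a = tan²(45° − 29.3°/2) = 0.3428.
P_a = ½K_aγH² = 0.5×0.3428×18.9×8.8² = 250.9 kN/m, acting at H/3 = 2.933 m above the base.
FS_sliding = μW / P_a = 0.58×1151 / 250.9 = 2.661.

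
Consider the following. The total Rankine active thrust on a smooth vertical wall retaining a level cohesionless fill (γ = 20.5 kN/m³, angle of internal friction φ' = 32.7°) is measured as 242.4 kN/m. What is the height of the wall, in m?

8.90 m

K_a = 0.2985. P_a = ½ K_a γ H² ⇒ H = √(2P_a/(K_a γ)).
H = √(2×242.4/(0.2985×20.5)) = 8.901 m.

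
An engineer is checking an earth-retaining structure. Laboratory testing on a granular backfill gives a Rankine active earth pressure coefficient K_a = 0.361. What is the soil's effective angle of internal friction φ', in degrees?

K_a = tan²(45° − φ/2) ⇒ 45° − φ/2 = arctan(√0.361) = 31.00°.
φ = 2(45° − 31.00°) = 28.00°.

28.0°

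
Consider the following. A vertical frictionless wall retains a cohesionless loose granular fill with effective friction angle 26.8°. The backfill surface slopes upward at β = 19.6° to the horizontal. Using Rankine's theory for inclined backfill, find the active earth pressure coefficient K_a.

K_a = cos β · (cos β − √(cos²β − cos²φ)) / (cos β + √(cos²β − cos²φ)).
cos β = 0.9421, cos φ = 0.8926, √(cos²β − cos²φ) = 0.3013.
K_a = 0.9421 × (0.9421 − 0.3013)/(0.9421 + 0.3013) = 0.4855.

0.486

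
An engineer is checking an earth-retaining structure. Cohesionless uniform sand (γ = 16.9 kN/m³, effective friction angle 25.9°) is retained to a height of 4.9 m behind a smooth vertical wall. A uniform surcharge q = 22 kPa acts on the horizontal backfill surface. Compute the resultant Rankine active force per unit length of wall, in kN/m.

122 kN/m

K_a = tan²(45° − φ/2) = 0.3920.
Soil triangle: ½ K_a γ H² = 0.5×0.3920×16.9×4.9² = 79.53 kN/m.
Surcharge rectangle: K_a q H = 0.3920×22×4.9 = 42.26 kN/m.
Total = 79.53 + 42.26 = 121.8 kN/m.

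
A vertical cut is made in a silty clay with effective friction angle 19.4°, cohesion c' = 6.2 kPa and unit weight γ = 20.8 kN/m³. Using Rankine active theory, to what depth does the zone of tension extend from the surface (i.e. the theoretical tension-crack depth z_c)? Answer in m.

0.842 m

K_a = tan²(45° − 19.4°/2) = 0.5013; √K_a = 0.7080.
The active pressure is zero where K_a γ z = 2c√K_a, so z_c = 2c/(γ√K_a) = 2×6.2/(20.8×0.7080) = 0.8420 m.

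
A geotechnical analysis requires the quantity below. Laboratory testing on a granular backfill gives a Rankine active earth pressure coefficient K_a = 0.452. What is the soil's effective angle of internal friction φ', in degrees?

22.2°

K_a = tan²(45° − φ/2) ⇒ 45° − φ/2 = arctan(√0.452) = 33.91°.
φ = 2(45° − 33.91°) = 22.17°.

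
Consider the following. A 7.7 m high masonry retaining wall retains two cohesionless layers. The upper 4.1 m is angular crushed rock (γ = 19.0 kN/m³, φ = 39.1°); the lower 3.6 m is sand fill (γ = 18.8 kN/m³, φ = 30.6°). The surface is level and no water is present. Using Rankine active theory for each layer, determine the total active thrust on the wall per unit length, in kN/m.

K_a1 = tan²(45°−39.1°/2) = 0.2265; K_a2 = tan²(45°−30.6°/2) = 0.3253.
Layer 1: σ at base = K_a1 γ₁ h₁ = 17.64 kPa; P₁ = ½×17.64×4.1 = 36.17.
Layer 2: σ_v at top = γ₁h₁ = 77.90; σ_h top = K_a2×77.90 = 25.34; σ_h base = K_a2×(77.90+18.8×3.6) = 47.36.
P₂ = ½(25.34+47.36)×3.6 = 130.9. Total P_a = 36.17+130.9 = 167.0 kN/m.

167 kN/m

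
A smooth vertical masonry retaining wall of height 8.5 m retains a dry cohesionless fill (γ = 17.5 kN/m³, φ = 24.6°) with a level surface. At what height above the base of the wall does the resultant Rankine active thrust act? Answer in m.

K_a = 0.4121.
The pressure distribution is triangular, so the resultant acts at H/3 above the base = 8.5/3 = 2.833 m.

2.83 m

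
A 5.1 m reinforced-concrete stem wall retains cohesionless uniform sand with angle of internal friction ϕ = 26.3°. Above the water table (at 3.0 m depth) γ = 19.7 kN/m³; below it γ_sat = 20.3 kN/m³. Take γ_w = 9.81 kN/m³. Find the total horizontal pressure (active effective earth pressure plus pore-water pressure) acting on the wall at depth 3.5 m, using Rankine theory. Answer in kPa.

29.7 kPa

K_a = (1 − sin φ)/(1 + sin φ) = 0.3859.
γ' = 20.3 − 9.81 = 10.49 kN/m³.
Effective vertical stress at 3.5 m: σ'_v = 19.7×3.0 + 10.49×0.500 = 64.34 kPa.
σ'_h = K_a σ'_v = 0.3859 × 64.34 = 24.83 kPa; u = γ_w × 0.500 = 4.905 kPa.
Total σ_h = 24.83 + 4.905 = 29.74 kPa.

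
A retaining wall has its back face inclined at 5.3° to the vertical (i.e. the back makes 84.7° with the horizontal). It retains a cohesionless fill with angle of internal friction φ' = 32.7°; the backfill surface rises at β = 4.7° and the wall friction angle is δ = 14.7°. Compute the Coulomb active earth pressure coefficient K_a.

0.328

K_a = sin²(α+φ) / [sin²α · sin(α−δ) · (1 + √{sin(φ+δ)sin(φ−β) / (sin(α−δ)sin(α+β))})²].
With α = 84.7°, φ = 32.7°, δ = 14.7°, β = 4.7°: K_a = 0.3278.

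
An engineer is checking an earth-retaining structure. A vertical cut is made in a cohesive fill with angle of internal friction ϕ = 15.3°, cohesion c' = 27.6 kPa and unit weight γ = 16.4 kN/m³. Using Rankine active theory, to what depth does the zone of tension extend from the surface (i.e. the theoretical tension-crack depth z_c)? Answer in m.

4.41 m

K_a = tan²(45° − 15.3°/2) = 0.5824; √K_a = 0.7632.
The active pressure is zero where K_a γ z = 2c√K_a, so z_c = 2c/(γ√K_a) = 2×27.6/(16.4×0.7632) = 4.410 m.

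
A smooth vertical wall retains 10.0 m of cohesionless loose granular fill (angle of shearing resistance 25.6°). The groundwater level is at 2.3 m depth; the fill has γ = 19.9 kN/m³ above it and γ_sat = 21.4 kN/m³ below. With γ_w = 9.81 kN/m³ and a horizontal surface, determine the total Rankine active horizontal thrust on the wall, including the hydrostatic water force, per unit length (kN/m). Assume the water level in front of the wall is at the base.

588 kN/m

K_a = tan²(45° − φ/2) = 0.3966.
γ' = 21.4 − 9.81 = 11.59 kN/m³. Depth below WT = 7.7 m.
σ'_h at WT = K_a γ d_w = 18.15 kPa; at base = 18.15 + K_a γ' × 7.7 = 53.54 kPa.
P₁ (0–2.3 m) = ½×18.15×2.3 = 20.87. P₂ (2.3–10.0 m) = ½(18.15+53.54)×7.7 = 276.0.
P_w = ½ γ_w h₂² = 0.5×9.81×7.7² = 290.8. Total = 20.87+276.0+290.8 = 587.7 kN/m.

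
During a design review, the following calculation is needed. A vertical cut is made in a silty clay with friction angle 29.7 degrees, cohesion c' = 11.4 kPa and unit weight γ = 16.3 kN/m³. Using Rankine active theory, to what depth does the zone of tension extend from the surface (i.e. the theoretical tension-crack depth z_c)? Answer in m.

K_a = tan²(45° − 29.7°/2) = 0.3374; √K_a = 0.5808.
The active pressure is zero where K_a γ z = 2c√K_a, so z_c = 2c/(γ√K_a) = 2×11.4/(16.3×0.5808) = 2.408 m.

2.41 m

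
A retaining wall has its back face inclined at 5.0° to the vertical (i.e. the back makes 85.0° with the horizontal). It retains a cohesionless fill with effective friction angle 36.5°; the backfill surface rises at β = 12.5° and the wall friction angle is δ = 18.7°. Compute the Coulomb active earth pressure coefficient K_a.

K_a = sin²(α+φ) / [sin²α · sin(α−δ) · (1 + √{sin(φ+δ)sin(φ−β) / (sin(α−δ)sin(α+β))})²].
With α = 85.0°, φ = 36.5°, δ = 18.7°, β = 12.5°: K_a = 0.3100.

0.310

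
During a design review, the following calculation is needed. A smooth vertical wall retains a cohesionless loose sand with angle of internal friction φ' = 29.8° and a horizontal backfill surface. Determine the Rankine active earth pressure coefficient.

0.336

K_a = (1 − sin φ)/(1 + sin φ) = (1 − sin 29.8°)/(1 + sin 29.8°) = 0.3360.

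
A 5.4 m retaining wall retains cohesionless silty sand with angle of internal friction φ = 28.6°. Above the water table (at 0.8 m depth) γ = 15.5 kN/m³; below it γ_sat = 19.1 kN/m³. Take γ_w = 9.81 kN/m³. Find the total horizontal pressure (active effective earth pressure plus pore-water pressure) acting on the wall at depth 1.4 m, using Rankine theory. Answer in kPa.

12.2 kPa

K_a = (1 − sin φ)/(1 + sin φ) = 0.3525.
γ' = 19.1 − 9.81 = 9.290 kN/m³.
Effective vertical stress at 1.4 m: σ'_v = 15.5×0.8 + 9.290×0.600 = 17.97 kPa.
σ'_h = K_a σ'_v = 0.3525 × 17.97 = 6.337 kPa; u = γ_w × 0.600 = 5.886 kPa.
Total σ_h = 6.337 + 5.886 = 12.22 kPa.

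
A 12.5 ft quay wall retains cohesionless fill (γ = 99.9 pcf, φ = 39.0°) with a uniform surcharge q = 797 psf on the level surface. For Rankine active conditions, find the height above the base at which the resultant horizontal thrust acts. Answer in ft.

5.33 ft

K_a = 0.2275.
Triangular part P₁ = ½K_aγH² = 1776 at H/3 = 4.167 ft; rectangular part P₂ = K_a q H = 2267 at H/2 = 6.250 ft.
ȳ = (P₁·4.167 + P₂·6.250)/(P₁+P₂) = 5.335 ft.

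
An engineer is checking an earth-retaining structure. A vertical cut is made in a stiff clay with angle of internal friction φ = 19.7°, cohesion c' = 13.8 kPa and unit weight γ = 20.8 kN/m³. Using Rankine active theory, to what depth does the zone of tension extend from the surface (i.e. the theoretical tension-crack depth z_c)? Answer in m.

1.88 m

K_a = tan²(45° − 19.7°/2) = 0.4958; √K_a = 0.7041.
The active pressure is zero where K_a γ z = 2c√K_a, so z_c = 2c/(γ√K_a) = 2×13.8/(20.8×0.7041) = 1.885 m.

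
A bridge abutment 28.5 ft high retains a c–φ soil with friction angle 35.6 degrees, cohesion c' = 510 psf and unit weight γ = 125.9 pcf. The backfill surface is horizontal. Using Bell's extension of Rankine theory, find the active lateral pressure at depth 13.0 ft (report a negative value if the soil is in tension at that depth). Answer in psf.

-91.9 psf

K_a = (1 − sin φ)/(1 + sin φ) = 0.2641.
σ_a = K_a γ z − 2c√K_a = 0.2641×125.9×13.0 − 2×510×0.5139 = -91.92 psf.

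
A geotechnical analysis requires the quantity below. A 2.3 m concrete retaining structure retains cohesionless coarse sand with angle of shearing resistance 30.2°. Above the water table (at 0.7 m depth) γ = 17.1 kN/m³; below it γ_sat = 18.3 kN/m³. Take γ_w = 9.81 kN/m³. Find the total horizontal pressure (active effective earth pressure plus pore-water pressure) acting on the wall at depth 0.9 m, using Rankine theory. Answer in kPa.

K_a = (1 − sin φ)/(1 + sin φ) = 0.3307.
γ' = 18.3 − 9.81 = 8.490 kN/m³.
Effective vertical stress at 0.9 m: σ'_v = 17.1×0.7 + 8.490×0.200 = 13.67 kPa.
σ'_h = K_a σ'_v = 0.3307 × 13.67 = 4.519 kPa; u = γ_w × 0.200 = 1.962 kPa.
Total σ_h = 4.519 + 1.962 = 6.481 kPa.

6.48 kPa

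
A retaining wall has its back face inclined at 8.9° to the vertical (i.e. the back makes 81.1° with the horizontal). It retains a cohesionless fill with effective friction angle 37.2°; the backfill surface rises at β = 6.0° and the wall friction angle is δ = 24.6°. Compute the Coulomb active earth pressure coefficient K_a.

0.314

K_a = sin²(α+φ) / [sin²α · sin(α−δ) · (1 + √{sin(φ+δ)sin(φ−β) / (sin(α−δ)sin(α+β))})²].
With α = 81.1°, φ = 37.2°, δ = 24.6°, β = 6.0°: K_a = 0.3145.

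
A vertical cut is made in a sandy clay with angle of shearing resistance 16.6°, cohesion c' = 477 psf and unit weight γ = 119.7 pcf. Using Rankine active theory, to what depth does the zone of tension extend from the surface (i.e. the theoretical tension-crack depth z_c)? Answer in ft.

10.7 ft

K_a = tan²(45° − 16.6°/2) = 0.5556; √K_a = 0.7454.
The active pressure is zero where K_a γ z = 2c√K_a, so z_c = 2c/(γ√K_a) = 2×477/(119.7×0.7454) = 10.69 ft.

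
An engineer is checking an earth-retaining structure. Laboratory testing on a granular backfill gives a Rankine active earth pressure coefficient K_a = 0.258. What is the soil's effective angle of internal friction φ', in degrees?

K_a = tan²(45° − φ/2) ⇒ 45° − φ/2 = arctan(√0.258) = 26.93°.
φ = 2(45° − 26.93°) = 36.14°.

36.1°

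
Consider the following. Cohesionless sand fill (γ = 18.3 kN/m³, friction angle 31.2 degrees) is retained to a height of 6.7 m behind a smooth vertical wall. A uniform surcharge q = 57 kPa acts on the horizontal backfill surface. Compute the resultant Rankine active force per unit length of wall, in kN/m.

K_a = tan²(45° − φ/2) = 0.3175.
Soil triangle: ½ K_a γ H² = 0.5×0.3175×18.3×6.7² = 130.4 kN/m.
Surcharge rectangle: K_a q H = 0.3175×57×6.7 = 121.3 kN/m.
Total = 130.4 + 121.3 = 251.7 kN/m.

252 kN/m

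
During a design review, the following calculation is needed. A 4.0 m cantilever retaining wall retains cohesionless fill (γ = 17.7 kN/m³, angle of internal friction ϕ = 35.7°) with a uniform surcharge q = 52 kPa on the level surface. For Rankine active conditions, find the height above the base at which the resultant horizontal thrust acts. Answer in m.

K_a = 0.2630.
Triangular part P₁ = ½K_aγH² = 37.24 at H/3 = 1.333 m; rectangular part P₂ = K_a q H = 54.70 at H/2 = 2.000 m.
ȳ = (P₁·1.333 + P₂·2.000)/(P₁+P₂) = 1.730 m.

1.73 m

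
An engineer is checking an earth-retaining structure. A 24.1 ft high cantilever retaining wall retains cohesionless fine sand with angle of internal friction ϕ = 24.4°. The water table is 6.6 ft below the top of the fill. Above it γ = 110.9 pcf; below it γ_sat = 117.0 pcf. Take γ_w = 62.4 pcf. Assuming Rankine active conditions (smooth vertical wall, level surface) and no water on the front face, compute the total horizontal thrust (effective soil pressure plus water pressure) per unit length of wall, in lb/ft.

19400 lb/ft

K_a = tan²(45° − φ/2) = 0.4153.
γ' = 117.0 − 62.4 = 54.60 pcf. Depth below WT = 17.5 ft.
σ'_h at WT = K_a γ d_w = 304.0 psf; at base = 304.0 + K_a γ' × 17.5 = 700.8 psf.
P₁ (0–6.6 ft) = ½×304.0×6.6 = 1003. P₂ (6.6–24.1 ft) = ½(304.0+700.8)×17.5 = 8792.
P_w = ½ γ_w h₂² = 0.5×62.4×17.5² = 9555. Total = 1003+8792+9555 = 19350 lb/ft.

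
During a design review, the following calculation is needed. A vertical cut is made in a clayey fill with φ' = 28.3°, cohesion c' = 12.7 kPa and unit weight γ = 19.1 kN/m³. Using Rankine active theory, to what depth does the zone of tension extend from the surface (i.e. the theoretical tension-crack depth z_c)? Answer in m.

K_a = tan²(45° − 28.3°/2) = 0.3568; √K_a = 0.5973.
The active pressure is zero where K_a γ z = 2c√K_a, so z_c = 2c/(γ√K_a) = 2×12.7/(19.1×0.5973) = 2.226 m.

2.23 m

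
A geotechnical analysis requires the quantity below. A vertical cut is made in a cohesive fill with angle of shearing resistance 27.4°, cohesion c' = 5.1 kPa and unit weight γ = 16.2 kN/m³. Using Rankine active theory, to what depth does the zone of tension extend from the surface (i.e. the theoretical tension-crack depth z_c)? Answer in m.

1.04 m

K_a = tan²(45° − 27.4°/2) = 0.3697; √K_a = 0.6080.
The active pressure is zero where K_a γ z = 2c√K_a, so z_c = 2c/(γ√K_a) = 2×5.1/(16.2×0.6080) = 1.036 m.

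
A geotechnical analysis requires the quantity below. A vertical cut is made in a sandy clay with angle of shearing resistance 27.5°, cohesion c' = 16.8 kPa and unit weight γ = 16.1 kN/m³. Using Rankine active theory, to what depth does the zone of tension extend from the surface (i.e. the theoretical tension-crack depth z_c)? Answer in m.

K_a = tan²(45° − 27.5°/2) = 0.3682; √K_a = 0.6068.
The active pressure is zero where K_a γ z = 2c√K_a, so z_c = 2c/(γ√K_a) = 2×16.8/(16.1×0.6068) = 3.439 m.

3.44 m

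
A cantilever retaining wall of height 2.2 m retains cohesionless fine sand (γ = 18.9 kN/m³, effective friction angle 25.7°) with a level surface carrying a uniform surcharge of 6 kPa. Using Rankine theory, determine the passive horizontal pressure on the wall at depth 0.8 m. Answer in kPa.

K_p = (1 + sin φ)/(1 − sin φ) = 2.531.
σ_v = γz + q = 18.9 × 0.8 + 6 = 21.12 kPa.
σ_h = K_p σ_v = 2.531 × 21.12 = 53.46 kPa.

53.5 kPa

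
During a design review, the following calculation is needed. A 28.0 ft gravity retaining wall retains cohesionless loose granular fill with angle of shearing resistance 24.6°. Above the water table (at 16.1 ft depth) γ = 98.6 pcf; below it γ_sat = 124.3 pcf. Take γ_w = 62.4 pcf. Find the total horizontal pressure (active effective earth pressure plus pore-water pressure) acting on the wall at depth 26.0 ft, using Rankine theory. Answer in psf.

1520 psf

K_a = (1 − sin φ)/(1 + sin φ) = 0.4121.
γ' = 124.3 − 62.4 = 61.90 pcf.
Effective vertical stress at 26.0 ft: σ'_v = 98.6×16.1 + 61.90×9.90 = 2200 psf.
σ'_h = K_a σ'_v = 0.4121 × 2200 = 906.8 psf; u = γ_w × 9.90 = 617.8 psf.
Total σ_h = 906.8 + 617.8 = 1525 psf.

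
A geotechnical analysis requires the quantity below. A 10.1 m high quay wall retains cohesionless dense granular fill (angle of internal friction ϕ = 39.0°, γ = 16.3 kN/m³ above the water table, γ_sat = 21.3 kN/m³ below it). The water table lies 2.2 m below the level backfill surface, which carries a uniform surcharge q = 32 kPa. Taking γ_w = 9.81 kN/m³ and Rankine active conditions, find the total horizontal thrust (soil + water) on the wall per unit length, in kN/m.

535 kN/m

K_a = tan²(45° − φ/2) = 0.2275.
γ' = 21.3 − 9.81 = 11.49 kN/m³. h₂ = H − d_w = 7.9 m.
σ'_h: at surface K_a·q = 7.280; at WT K_a(q+γd_w) = 15.44; at base K_a(q+γd_w+γ'h₂) = 36.09 kPa.
P₁ = ½(7.280+15.44)×2.2 = 24.99; P₂ = ½(15.44+36.09)×7.9 = 203.5; P_w = ½γ_w h₂² = 306.1.
Total = 24.99+203.5+306.1 = 534.6 kN/m.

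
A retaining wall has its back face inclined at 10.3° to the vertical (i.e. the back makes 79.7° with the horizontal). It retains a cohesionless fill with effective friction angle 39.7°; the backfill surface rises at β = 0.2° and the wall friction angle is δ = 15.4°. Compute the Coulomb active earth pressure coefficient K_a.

K_a = sin²(α+φ) / [sin²α · sin(α−δ) · (1 + √{sin(φ+δ)sin(φ−β) / (sin(α−δ)sin(α+β))})²].
With α = 79.7°, φ = 39.7°, δ = 15.4°, β = 0.2°: K_a = 0.2787.

0.279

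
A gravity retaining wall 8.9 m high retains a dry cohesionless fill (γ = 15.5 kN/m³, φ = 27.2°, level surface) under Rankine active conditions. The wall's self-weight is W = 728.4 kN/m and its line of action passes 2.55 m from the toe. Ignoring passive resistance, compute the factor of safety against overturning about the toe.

K_a = tan²(45° − 27.2°/2) = 0.3726.
P_a = ½K_aγH² = 0.5×0.3726×15.5×8.9² = 228.7 kN/m, acting at H/3 = 2.967 m above the base.
Overturning moment M_o = P_a × H/3 = 228.7 × 2.967 = 678.6.
Resisting moment M_r = W × 2.55 = 728.4 × 2.55 = 1857.
FS_overturning = M_r/M_o = 1857/678.6 = 2.737.

2.74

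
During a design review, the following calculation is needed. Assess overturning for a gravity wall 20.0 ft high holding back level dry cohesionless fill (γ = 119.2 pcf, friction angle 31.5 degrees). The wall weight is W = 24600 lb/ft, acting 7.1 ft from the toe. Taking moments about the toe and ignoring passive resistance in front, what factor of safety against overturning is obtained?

3.50

K_a = tan²(45° − 31.5°/2) = 0.3136.
P_a = ½K_aγH² = 0.5×0.3136×119.2×20.0² = 7477 lb/ft, acting at H/3 = 6.667 ft above the base.
Overturning moment M_o = P_a × H/3 = 7477 × 6.667 = 49850.
Resisting moment M_r = W × 7.1 = 24600 × 7.1 = 174700.
FS_overturning = M_r/M_o = 174700/49850 = 3.504.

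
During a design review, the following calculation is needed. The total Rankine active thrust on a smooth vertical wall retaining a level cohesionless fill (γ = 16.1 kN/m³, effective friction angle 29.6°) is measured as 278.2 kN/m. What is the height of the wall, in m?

K_a = 0.3387. P_a = ½ K_a γ H² ⇒ H = √(2P_a/(K_a γ)).
H = √(2×278.2/(0.3387×16.1)) = 10.10 m.

10.1 m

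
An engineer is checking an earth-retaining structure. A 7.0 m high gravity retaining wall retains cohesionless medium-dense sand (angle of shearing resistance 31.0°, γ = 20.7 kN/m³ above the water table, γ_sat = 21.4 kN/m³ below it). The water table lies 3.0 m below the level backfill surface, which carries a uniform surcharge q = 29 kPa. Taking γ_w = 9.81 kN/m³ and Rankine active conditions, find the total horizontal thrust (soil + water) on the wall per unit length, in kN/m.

K_a = tan²(45° − φ/2) = 0.3201.
γ' = 21.4 − 9.81 = 11.59 kN/m³. h₂ = H − d_w = 4.0 m.
σ'_h: at surface K_a·q = 9.283; at WT K_a(q+γd_w) = 29.16; at base K_a(q+γd_w+γ'h₂) = 44.00 kPa.
P₁ = ½(9.283+29.16)×3.0 = 57.67; P₂ = ½(29.16+44.00)×4.0 = 146.3; P_w = ½γ_w h₂² = 78.48.
Total = 57.67+146.3+78.48 = 282.5 kN/m.

282 kN/m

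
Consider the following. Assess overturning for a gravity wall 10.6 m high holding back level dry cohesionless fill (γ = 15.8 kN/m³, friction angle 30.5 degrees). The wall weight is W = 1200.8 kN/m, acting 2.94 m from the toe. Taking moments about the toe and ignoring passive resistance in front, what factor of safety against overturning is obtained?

K_a = tan²(45° − 30.5°/2) = 0.3267.
P_a = ½K_aγH² = 0.5×0.3267×15.8×10.6² = 290.0 kN/m, acting at H/3 = 3.533 m above the base.
Overturning moment M_o = P_a × H/3 = 290.0 × 3.533 = 1025.
Resisting moment M_r = W × 2.94 = 1200.8 × 2.94 = 3530.
FS_overturning = M_r/M_o = 3530/1025 = 3.446.

3.45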